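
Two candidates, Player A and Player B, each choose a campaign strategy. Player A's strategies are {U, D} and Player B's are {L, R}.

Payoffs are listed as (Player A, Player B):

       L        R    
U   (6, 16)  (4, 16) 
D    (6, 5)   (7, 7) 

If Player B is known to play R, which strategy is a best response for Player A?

D

Against R, Player A earns 4 from U and 7 from D.
So D is the best response.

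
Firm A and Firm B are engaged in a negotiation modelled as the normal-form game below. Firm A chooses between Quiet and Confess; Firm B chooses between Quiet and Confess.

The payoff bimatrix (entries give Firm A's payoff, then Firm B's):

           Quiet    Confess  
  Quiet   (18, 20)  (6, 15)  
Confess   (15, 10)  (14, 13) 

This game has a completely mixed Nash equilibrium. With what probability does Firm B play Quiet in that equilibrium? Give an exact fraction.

Let q be the probability that Firm B plays Quiet. In a completely mixed equilibrium, Firm A must be indifferent between Quiet and Confess.
Firm A's expected payoff from Quiet is 18q + 6(1−q); from Confess it is 15q + 14(1−q).
Setting these equal: 12q + 6 = q + 14, so q = 8/11.

8/11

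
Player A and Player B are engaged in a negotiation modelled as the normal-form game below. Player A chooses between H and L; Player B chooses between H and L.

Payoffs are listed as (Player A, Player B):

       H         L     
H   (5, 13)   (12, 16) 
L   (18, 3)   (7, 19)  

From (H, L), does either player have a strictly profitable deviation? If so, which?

Player A at (H, L) earns 12; deviating to L yields 7 — not better.
Player B earns 16; deviating to H yields 13 — not better.
Neither player can strictly improve; the profile is a Nash equilibrium.

Neither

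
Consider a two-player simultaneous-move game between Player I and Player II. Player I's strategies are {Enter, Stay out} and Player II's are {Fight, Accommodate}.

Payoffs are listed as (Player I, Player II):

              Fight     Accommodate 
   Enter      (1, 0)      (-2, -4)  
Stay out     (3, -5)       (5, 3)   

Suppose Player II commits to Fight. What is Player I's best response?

Against Fight, Player I earns 1 from Enter and 3 from Stay out.
So Stay out is the best response.

Stay out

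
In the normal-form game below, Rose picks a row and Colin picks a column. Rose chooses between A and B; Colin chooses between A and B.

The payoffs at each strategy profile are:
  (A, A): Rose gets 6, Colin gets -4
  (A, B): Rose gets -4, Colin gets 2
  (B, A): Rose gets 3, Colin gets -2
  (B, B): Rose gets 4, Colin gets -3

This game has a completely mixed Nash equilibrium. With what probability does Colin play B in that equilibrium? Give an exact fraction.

Let q be the probability that Colin plays A. In a completely mixed equilibrium, Rose must be indifferent between A and B.
Rose's expected payoff from A is 6q − 4(1−q); from B it is 3q + 4(1−q).
Setting these equal: 10q − 4 = −q + 4, so q = 8/11.
Therefore Colin plays B with probability 1 − 8/11 = 3/11.

3/11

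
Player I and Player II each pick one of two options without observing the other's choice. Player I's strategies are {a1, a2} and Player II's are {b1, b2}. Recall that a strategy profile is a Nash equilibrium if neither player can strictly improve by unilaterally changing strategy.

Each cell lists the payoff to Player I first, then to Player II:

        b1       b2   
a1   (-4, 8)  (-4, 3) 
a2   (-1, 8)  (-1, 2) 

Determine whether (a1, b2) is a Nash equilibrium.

At (a1, b2), Player I earns -4; switching to a2 would give -1, so Player I would deviate.
Player II earns 3; switching to b1 would give 8, so Player II would deviate.
Since at least one player can profitably deviate, this is not a Nash equilibrium.

No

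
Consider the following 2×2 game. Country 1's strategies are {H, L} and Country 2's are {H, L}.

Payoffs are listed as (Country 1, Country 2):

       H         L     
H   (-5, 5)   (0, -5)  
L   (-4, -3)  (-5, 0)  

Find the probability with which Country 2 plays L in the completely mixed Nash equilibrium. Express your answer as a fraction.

Let q be the probability that Country 2 plays H. In a completely mixed equilibrium, Country 1 must be indifferent between H and L.
Country 1's expected payoff from H is −5q; from L it is −4q − 5(1−q).
Setting these equal: −5q = q − 5, so q = 5/6.
Therefore Country 2 plays L with probability 1 − 5/6 = 1/6.

1/6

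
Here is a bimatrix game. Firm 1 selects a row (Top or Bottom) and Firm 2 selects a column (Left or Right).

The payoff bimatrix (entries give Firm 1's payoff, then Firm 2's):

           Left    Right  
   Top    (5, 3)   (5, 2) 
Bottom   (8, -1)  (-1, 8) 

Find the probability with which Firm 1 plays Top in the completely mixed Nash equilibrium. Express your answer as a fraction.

Let r be the probability that Firm 1 plays Top. In a completely mixed equilibrium, Firm 2 must be indifferent between Left and Right.
Firm 2's expected payoff from Left is 3r − (1−r); from Right it is 2r + 8(1−r).
Setting these equal: 4r − 1 = −6r + 8, so r = 9/10.

9/10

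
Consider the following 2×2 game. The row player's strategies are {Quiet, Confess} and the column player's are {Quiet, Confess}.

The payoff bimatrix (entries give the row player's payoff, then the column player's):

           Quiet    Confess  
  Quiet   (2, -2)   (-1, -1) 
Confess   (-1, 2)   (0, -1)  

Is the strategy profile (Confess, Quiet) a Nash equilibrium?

At (Confess, Quiet), the row player earns -1; switching to Quiet would give 2, so the row player would deviate.
The column player earns 2; switching to Confess would give -1, so the column player has no profitable deviation.
Since at least one player can profitably deviate, this is not a Nash equilibrium.

No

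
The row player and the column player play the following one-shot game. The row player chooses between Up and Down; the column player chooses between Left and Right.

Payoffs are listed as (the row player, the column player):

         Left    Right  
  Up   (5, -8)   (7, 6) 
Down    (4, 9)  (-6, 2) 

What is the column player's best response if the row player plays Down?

Left

Against Down, the column player earns 9 from Left and 2 from Right.
So Left is the best response.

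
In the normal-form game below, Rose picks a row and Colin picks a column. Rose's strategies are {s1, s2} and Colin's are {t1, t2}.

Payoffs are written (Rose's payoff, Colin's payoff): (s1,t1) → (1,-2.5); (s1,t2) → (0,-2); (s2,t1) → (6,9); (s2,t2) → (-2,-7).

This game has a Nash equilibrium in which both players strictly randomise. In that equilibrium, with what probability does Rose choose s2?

1/33

Let x be the probability that Rose plays s1. In a completely mixed equilibrium, Colin must be indifferent between t1 and t2.
Colin's expected payoff from t1 is −2.5x + 9(1−x); from t2 it is −2x − 7(1−x).
Setting these equal: −11.5x + 9 = 5x − 7, so x = 32/33.
Therefore Rose plays s2 with probability 1 − 32/33 = 1/33.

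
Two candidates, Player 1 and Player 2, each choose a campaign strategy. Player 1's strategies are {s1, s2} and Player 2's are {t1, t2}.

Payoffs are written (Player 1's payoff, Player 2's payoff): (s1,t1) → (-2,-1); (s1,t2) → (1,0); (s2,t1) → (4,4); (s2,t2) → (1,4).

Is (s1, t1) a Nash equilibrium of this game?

At (s1, t1), Player 1 earns -2; switching to s2 would give 4, so Player 1 would deviate.
Player 2 earns -1; switching to t2 would give 0, so Player 2 would deviate.
Since at least one player can profitably deviate, this is not a Nash equilibrium.

No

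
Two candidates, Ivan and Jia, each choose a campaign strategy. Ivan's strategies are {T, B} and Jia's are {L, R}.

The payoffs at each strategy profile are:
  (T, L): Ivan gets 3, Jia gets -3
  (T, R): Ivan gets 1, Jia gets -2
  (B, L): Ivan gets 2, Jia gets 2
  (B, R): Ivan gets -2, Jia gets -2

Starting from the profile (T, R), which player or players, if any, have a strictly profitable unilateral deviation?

Ivan at (T, R) earns 1; deviating to B yields -2 — not better.
Jia earns -2; deviating to L yields -3 — not better.
Neither player can strictly improve; the profile is a Nash equilibrium.

Neither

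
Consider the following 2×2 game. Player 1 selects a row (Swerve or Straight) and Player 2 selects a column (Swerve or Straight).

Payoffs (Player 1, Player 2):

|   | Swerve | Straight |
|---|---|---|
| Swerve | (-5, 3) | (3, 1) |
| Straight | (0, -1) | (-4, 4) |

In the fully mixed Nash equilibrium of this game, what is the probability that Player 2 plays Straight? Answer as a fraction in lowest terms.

Let y be the probability that Player 2 plays Swerve. In a completely mixed equilibrium, Player 1 must be indifferent between Swerve and Straight.
Player 1's expected payoff from Swerve is −5y + 3(1−y); from Straight it is −4(1−y).
Setting these equal: −8y + 3 = 4y − 4, so y = 7/12.
Therefore Player 2 plays Straight with probability 1 − 7/12 = 5/12.

5/12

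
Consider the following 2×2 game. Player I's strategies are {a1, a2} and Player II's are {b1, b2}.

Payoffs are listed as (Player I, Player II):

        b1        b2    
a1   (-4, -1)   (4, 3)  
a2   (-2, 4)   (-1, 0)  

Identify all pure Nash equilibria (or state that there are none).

(a1, b1): Player I prefers a2 (-2 > -4); Player II prefers b2 (3 > -1) — not an equilibrium.
(a1, b2): Player I gets 4 ≥ -1 from a2, and Player II gets 3 ≥ -1 from b1 — Nash equilibrium.
(a2, b1): Player I gets -2 ≥ -4 from a1, and Player II gets 4 ≥ 0 from b2 — Nash equilibrium.
(a2, b2): Player I prefers a1 (4 > -1); Player II prefers b1 (4 > 0) — not an equilibrium.

(a1, b2) and (a2, b1)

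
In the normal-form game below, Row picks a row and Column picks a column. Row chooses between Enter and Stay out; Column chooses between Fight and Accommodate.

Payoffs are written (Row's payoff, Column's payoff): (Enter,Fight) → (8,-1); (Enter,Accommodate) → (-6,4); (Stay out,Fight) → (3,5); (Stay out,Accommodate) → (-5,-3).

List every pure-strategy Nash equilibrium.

(Enter, Fight): Column prefers Accommodate (4 > -1) — not an equilibrium.
(Enter, Accommodate): Row prefers Stay out (-5 > -6) — not an equilibrium.
(Stay out, Fight): Row prefers Enter (8 > 3) — not an equilibrium.
(Stay out, Accommodate): Column prefers Fight (5 > -3) — not an equilibrium.

none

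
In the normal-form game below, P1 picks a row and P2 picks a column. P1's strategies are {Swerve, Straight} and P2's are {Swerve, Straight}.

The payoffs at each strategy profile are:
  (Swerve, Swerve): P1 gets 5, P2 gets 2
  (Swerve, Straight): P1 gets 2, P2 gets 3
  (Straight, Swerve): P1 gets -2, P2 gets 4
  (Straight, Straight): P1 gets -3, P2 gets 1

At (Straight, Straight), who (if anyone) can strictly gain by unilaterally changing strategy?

Both

P1 at (Straight, Straight) earns -3; deviating to Swerve yields 2 — a strict improvement.
P2 earns 1; deviating to Swerve yields 4 — a strict improvement.
Both P1 and P2 have strictly profitable deviations.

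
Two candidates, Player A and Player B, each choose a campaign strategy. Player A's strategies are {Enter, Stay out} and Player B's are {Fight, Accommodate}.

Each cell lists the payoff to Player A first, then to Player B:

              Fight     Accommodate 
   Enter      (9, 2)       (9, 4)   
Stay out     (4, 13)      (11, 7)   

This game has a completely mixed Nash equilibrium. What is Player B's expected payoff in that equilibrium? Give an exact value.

19/4

First find x, the probability Player A plays Enter, from Player B's indifference between Fight and Accommodate: 2x + 13(1−x) = 4x + 7(1−x), giving x = 3/4.
Since Player B is indifferent in equilibrium, Player B's expected payoff equals the payoff from either column against (3/4, 1/4). Using Fight: 2(3/4) + 13(1/4) = 19/4.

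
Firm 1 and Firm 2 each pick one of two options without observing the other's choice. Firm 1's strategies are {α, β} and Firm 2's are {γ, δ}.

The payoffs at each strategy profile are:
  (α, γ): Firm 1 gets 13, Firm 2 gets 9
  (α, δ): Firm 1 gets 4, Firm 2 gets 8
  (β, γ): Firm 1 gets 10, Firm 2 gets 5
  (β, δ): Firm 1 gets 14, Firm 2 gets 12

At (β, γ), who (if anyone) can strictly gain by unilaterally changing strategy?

Firm 1 at (β, γ) earns 10; deviating to α yields 13 — a strict improvement.
Firm 2 earns 5; deviating to δ yields 12 — a strict improvement.
Both Firm 1 and Firm 2 have strictly profitable deviations.

Both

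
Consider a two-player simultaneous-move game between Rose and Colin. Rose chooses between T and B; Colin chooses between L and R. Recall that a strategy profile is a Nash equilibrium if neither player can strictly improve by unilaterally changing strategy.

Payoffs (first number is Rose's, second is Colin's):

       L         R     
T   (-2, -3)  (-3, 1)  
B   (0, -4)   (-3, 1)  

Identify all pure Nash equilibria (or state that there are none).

(T, R) and (B, R)

(T, L): Rose prefers B (0 > -2); Colin prefers R (1 > -3) — not an equilibrium.
(T, R): Rose gets -3 ≥ -3 from B, and Colin gets 1 ≥ -3 from L — Nash equilibrium.
(B, L): Colin prefers R (1 > -4) — not an equilibrium.
(B, R): Rose gets -3 ≥ -3 from T, and Colin gets 1 ≥ -4 from L — Nash equilibrium.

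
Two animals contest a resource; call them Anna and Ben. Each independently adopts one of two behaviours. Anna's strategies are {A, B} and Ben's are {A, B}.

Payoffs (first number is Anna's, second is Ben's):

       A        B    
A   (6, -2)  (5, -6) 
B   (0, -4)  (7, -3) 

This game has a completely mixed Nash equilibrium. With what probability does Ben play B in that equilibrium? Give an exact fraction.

Let q be the probability that Ben plays A. In a completely mixed equilibrium, Anna must be indifferent between A and B.
Anna's expected payoff from A is 6q + 5(1−q); from B it is 7(1−q).
Setting these equal: q + 5 = −7q + 7, so q = 1/4.
Therefore Ben plays B with probability 1 − 1/4 = 3/4.

3/4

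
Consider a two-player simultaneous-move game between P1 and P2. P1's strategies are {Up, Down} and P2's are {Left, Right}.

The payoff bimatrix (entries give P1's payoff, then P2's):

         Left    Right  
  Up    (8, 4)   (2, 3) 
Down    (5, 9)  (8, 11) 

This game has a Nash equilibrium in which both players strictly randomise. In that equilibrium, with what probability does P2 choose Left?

2/3

Let y be the probability that P2 plays Left. In a completely mixed equilibrium, P1 must be indifferent between Up and Down.
P1's expected payoff from Up is 8y + 2(1−y); from Down it is 5y + 8(1−y).
Setting these equal: 6y + 2 = −3y + 8, so y = 2/3.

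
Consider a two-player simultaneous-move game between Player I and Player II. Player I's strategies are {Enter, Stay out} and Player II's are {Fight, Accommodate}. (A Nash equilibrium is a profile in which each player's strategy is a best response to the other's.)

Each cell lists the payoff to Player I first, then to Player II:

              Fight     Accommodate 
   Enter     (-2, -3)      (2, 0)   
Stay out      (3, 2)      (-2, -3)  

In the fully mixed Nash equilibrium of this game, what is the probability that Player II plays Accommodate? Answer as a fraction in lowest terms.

5/9

Let q be the probability that Player II plays Fight. In a completely mixed equilibrium, Player I must be indifferent between Enter and Stay out.
Player I's expected payoff from Enter is −2q + 2(1−q); from Stay out it is 3q − 2(1−q).
Setting these equal: −4q + 2 = 5q − 2, so q = 4/9.
Therefore Player II plays Accommodate with probability 1 − 4/9 = 5/9.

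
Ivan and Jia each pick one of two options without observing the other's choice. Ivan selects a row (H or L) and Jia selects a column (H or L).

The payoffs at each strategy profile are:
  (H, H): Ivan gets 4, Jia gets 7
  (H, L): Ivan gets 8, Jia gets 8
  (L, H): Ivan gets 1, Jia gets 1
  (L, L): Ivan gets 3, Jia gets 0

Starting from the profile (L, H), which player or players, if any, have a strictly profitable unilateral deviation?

Ivan

Ivan at (L, H) earns 1; deviating to H yields 4 — a strict improvement.
Jia earns 1; deviating to L yields 0 — not better.
Only Ivan has a strictly profitable deviation.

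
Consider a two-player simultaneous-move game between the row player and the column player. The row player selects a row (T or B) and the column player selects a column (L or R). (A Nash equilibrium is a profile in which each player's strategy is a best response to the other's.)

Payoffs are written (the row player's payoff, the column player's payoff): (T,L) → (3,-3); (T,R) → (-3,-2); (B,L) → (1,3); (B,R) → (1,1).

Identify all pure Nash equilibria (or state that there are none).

(T, L): the column player prefers R (-2 > -3) — not an equilibrium.
(T, R): the row player prefers B (1 > -3) — not an equilibrium.
(B, L): the row player prefers T (3 > 1) — not an equilibrium.
(B, R): the column player prefers L (3 > 1) — not an equilibrium.

none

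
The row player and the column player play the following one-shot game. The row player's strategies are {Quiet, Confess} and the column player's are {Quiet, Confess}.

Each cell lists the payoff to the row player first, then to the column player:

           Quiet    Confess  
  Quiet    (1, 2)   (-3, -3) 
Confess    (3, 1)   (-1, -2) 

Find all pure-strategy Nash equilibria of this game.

(Confess, Quiet)

(Quiet, Quiet): the row player prefers Confess (3 > 1) — not an equilibrium.
(Quiet, Confess): the row player prefers Confess (-1 > -3); the column player prefers Quiet (2 > -3) — not an equilibrium.
(Confess, Quiet): the row player gets 3 ≥ 1 from Quiet, and the column player gets 1 ≥ -2 from Confess — Nash equilibrium.
(Confess, Confess): the column player prefers Quiet (1 > -2) — not an equilibrium.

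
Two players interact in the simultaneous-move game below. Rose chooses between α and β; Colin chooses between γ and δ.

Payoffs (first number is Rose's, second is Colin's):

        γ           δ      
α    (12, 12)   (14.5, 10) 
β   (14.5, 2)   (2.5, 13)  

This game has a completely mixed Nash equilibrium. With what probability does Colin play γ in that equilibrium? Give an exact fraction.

Let y be the probability that Colin plays γ. In a completely mixed equilibrium, Rose must be indifferent between α and β.
Rose's expected payoff from α is 12y + 14.5(1−y); from β it is 14.5y + 2.5(1−y).
Setting these equal: −2.5y + 14.5 = 12y + 2.5, so y = 24/29.

24/29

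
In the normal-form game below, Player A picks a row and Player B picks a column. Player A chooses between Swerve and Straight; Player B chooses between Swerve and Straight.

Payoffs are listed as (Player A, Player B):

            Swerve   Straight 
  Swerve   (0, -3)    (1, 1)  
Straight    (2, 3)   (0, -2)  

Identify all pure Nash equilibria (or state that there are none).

(Swerve, Swerve): Player A prefers Straight (2 > 0); Player B prefers Straight (1 > -3) — not an equilibrium.
(Swerve, Straight): Player A gets 1 ≥ 0 from Straight, and Player B gets 1 ≥ -3 from Swerve — Nash equilibrium.
(Straight, Swerve): Player A gets 2 ≥ 0 from Swerve, and Player B gets 3 ≥ -2 from Straight — Nash equilibrium.
(Straight, Straight): Player A prefers Swerve (1 > 0); Player B prefers Swerve (3 > -2) — not an equilibrium.

(Swerve, Straight) and (Straight, Swerve)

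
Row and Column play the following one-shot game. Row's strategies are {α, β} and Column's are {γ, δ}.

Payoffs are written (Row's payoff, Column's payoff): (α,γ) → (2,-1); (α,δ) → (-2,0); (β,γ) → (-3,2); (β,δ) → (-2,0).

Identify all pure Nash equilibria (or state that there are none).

(α, δ)

(α, γ): Column prefers δ (0 > -1) — not an equilibrium.
(α, δ): Row gets -2 ≥ -2 from β, and Column gets 0 ≥ -1 from γ — Nash equilibrium.
(β, γ): Row prefers α (2 > -3) — not an equilibrium.
(β, δ): Column prefers γ (2 > 0) — not an equilibrium.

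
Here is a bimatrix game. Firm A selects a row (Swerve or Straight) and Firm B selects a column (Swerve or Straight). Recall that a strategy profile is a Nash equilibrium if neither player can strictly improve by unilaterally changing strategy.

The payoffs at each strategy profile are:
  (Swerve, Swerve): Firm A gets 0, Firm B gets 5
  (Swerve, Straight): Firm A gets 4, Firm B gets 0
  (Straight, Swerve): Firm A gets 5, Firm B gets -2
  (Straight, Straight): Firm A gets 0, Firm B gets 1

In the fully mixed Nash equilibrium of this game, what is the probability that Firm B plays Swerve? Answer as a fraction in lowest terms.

4/9

Let c be the probability that Firm B plays Swerve. In a completely mixed equilibrium, Firm A must be indifferent between Swerve and Straight.
Firm A's expected payoff from Swerve is 4(1−c); from Straight it is 5c.
Setting these equal: −4c + 4 = 5c, so c = 4/9.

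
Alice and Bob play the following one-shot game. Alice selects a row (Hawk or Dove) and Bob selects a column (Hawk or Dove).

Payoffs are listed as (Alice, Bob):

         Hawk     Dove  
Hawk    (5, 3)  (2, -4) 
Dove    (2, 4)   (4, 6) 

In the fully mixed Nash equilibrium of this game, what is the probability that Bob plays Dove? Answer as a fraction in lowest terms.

Let c be the probability that Bob plays Hawk. In a completely mixed equilibrium, Alice must be indifferent between Hawk and Dove.
Alice's expected payoff from Hawk is 5c + 2(1−c); from Dove it is 2c + 4(1−c).
Setting these equal: 3c + 2 = −2c + 4, so c = 2/5.
Therefore Bob plays Dove with probability 1 − 2/5 = 3/5.

3/5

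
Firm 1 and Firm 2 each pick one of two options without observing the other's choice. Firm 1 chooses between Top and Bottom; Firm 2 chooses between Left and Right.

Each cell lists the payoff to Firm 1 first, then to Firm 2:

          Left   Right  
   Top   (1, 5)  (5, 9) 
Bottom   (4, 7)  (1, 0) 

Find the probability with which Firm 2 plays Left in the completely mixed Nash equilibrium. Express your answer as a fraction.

Let q be the probability that Firm 2 plays Left. In a completely mixed equilibrium, Firm 1 must be indifferent between Top and Bottom.
Firm 1's expected payoff from Top is q + 5(1−q); from Bottom it is 4q + (1−q).
Setting these equal: −4q + 5 = 3q + 1, so q = 4/7.

4/7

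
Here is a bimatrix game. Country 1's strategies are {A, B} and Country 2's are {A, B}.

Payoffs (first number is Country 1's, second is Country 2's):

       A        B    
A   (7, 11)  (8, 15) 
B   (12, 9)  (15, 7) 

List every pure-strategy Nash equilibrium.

(B, A)

(A, A): Country 1 prefers B (12 > 7); Country 2 prefers B (15 > 11) — not an equilibrium.
(A, B): Country 1 prefers B (15 > 8) — not an equilibrium.
(B, A): Country 1 gets 12 ≥ 7 from A, and Country 2 gets 9 ≥ 7 from B — Nash equilibrium.
(B, B): Country 2 prefers A (9 > 7) — not an equilibrium.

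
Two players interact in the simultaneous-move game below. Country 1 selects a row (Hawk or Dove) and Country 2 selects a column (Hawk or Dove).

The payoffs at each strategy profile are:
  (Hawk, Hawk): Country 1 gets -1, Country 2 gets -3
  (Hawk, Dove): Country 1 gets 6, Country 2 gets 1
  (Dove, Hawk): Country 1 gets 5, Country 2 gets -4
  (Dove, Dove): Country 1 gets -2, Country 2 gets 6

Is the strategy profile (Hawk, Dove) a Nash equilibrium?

At (Hawk, Dove), Country 1 earns 6; switching to Dove would give -2, so Country 1 has no profitable deviation.
Country 2 earns 1; switching to Hawk would give -3, so Country 2 has no profitable deviation.
Neither player can gain by a unilateral deviation, so this profile is a Nash equilibrium.

Yes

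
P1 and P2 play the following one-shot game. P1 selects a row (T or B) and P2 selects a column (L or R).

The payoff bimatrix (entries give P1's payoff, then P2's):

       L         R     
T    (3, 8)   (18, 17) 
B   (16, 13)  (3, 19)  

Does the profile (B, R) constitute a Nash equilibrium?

At (B, R), P1 earns 3; switching to T would give 18, so P1 would deviate.
P2 earns 19; switching to L would give 13, so P2 has no profitable deviation.
Since at least one player can profitably deviate, this is not a Nash equilibrium.

No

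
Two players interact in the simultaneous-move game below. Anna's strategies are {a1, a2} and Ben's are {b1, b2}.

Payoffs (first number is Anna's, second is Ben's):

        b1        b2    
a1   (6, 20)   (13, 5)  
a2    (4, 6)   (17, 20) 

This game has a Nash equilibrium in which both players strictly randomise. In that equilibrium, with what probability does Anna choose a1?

Let p be the probability that Anna plays a1. In a completely mixed equilibrium, Ben must be indifferent between b1 and b2.
Ben's expected payoff from b1 is 20p + 6(1−p); from b2 it is 5p + 20(1−p).
Setting these equal: 14p + 6 = −15p + 20, so p = 14/29.

14/29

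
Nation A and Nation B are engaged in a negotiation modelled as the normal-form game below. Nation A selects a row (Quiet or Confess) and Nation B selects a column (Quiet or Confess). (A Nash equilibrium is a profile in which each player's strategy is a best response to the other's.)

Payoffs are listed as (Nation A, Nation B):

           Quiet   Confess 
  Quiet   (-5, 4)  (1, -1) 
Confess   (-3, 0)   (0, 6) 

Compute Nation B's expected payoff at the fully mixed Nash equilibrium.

24/11

First find p, the probability Nation A plays Quiet, from Nation B's indifference between Quiet and Confess: 4p = −p + 6(1−p), giving p = 6/11.
Since Nation B is indifferent in equilibrium, Nation B's expected payoff equals the payoff from either column against (6/11, 5/11). Using Quiet: 4(6/11) = 24/11.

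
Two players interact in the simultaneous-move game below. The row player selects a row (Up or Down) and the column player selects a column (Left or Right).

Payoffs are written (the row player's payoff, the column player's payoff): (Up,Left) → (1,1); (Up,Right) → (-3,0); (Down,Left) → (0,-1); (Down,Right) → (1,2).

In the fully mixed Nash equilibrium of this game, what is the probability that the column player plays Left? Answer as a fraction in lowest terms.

4/5

Let c be the probability that the column player plays Left. In a completely mixed equilibrium, the row player must be indifferent between Up and Down.
The row player's expected payoff from Up is c − 3(1−c); from Down it is (1−c).
Setting these equal: 4c − 3 = −c + 1, so c = 4/5.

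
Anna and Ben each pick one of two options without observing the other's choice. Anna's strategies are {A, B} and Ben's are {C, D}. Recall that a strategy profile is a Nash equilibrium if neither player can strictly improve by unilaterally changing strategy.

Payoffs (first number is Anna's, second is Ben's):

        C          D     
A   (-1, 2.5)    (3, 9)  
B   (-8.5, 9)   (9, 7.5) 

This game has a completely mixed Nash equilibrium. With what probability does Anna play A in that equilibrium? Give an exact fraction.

3/16

Let x be the probability that Anna plays A. In a completely mixed equilibrium, Ben must be indifferent between C and D.
Ben's expected payoff from C is 2.5x + 9(1−x); from D it is 9x + 7.5(1−x).
Setting these equal: −6.5x + 9 = 1.5x + 7.5, so x = 3/16.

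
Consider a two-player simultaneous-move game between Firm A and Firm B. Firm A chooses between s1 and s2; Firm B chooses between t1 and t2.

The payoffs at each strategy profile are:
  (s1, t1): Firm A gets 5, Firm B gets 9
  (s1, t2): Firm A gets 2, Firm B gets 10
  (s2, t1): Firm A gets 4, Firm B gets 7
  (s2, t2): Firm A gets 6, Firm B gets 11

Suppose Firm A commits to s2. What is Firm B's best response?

t2

Against s2, Firm B earns 7 from t1 and 11 from t2.
So t2 is the best response.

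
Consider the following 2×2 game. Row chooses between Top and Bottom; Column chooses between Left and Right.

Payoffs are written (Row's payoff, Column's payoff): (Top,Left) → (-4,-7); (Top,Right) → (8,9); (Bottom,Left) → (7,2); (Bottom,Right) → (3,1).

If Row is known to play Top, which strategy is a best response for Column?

Against Top, Column earns -7 from Left and 9 from Right.
So Right is the best response.

Right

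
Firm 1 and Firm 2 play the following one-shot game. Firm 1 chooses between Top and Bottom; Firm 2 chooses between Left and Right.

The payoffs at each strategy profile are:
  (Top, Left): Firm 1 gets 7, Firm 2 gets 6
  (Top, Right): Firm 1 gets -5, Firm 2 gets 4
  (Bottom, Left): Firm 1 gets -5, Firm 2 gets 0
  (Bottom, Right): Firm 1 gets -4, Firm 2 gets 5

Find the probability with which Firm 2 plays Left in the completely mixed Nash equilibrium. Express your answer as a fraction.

1/13

Let y be the probability that Firm 2 plays Left. In a completely mixed equilibrium, Firm 1 must be indifferent between Top and Bottom.
Firm 1's expected payoff from Top is 7y − 5(1−y); from Bottom it is −5y − 4(1−y).
Setting these equal: 12y − 5 = −y − 4, so y = 1/13.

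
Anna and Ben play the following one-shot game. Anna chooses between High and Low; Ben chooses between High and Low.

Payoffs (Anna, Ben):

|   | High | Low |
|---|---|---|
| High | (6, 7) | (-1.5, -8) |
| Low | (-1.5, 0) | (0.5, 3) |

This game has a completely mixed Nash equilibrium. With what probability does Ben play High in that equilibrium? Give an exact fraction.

Let y be the probability that Ben plays High. In a completely mixed equilibrium, Anna must be indifferent between High and Low.
Anna's expected payoff from High is 6y − 1.5(1−y); from Low it is −1.5y + 0.5(1−y).
Setting these equal: 7.5y − 1.5 = −2y + 0.5, so y = 4/19.

4/19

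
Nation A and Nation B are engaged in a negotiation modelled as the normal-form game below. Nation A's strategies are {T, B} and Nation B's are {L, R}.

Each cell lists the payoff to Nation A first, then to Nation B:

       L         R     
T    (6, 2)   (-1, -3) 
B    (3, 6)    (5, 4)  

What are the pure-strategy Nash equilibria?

(T, L): Nation A gets 6 ≥ 3 from B, and Nation B gets 2 ≥ -3 from R — Nash equilibrium.
(T, R): Nation A prefers B (5 > -1); Nation B prefers L (2 > -3) — not an equilibrium.
(B, L): Nation A prefers T (6 > 3) — not an equilibrium.
(B, R): Nation B prefers L (6 > 4) — not an equilibrium.

(T, L)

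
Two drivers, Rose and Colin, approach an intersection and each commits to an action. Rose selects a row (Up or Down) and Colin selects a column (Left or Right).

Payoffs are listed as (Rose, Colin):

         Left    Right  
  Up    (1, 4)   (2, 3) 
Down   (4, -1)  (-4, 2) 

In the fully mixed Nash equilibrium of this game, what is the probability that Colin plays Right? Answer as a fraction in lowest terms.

1/3

Let y be the probability that Colin plays Left. In a completely mixed equilibrium, Rose must be indifferent between Up and Down.
Rose's expected payoff from Up is y + 2(1−y); from Down it is 4y − 4(1−y).
Setting these equal: −y + 2 = 8y − 4, so y = 2/3.
Therefore Colin plays Right with probability 1 − 2/3 = 1/3.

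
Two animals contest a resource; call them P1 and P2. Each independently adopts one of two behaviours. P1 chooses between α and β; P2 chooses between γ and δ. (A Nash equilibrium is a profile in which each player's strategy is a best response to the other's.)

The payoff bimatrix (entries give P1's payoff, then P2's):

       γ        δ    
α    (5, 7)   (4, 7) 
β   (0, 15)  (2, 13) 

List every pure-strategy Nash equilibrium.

(α, γ): P1 gets 5 ≥ 0 from β, and P2 gets 7 ≥ 7 from δ — Nash equilibrium.
(α, δ): P1 gets 4 ≥ 2 from β, and P2 gets 7 ≥ 7 from γ — Nash equilibrium.
(β, γ): P1 prefers α (5 > 0) — not an equilibrium.
(β, δ): P1 prefers α (4 > 2); P2 prefers γ (15 > 13) — not an equilibrium.

(α, γ) and (α, δ)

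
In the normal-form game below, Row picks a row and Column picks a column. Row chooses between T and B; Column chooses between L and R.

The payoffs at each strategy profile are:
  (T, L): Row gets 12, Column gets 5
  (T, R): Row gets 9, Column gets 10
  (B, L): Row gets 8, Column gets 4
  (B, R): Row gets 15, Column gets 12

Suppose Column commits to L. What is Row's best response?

Against L, Row earns 12 from T and 8 from B.
So T is the best response.

T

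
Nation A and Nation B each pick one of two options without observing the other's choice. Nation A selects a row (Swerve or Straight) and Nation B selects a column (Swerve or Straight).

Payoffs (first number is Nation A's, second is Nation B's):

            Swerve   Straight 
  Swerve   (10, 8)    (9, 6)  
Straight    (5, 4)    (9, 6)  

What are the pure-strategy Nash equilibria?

(Swerve, Swerve): Nation A gets 10 ≥ 5 from Straight, and Nation B gets 8 ≥ 6 from Straight — Nash equilibrium.
(Swerve, Straight): Nation B prefers Swerve (8 > 6) — not an equilibrium.
(Straight, Swerve): Nation A prefers Swerve (10 > 5); Nation B prefers Straight (6 > 4) — not an equilibrium.
(Straight, Straight): Nation A gets 9 ≥ 9 from Swerve, and Nation B gets 6 ≥ 4 from Swerve — Nash equilibrium.

(Swerve, Swerve) and (Straight, Straight)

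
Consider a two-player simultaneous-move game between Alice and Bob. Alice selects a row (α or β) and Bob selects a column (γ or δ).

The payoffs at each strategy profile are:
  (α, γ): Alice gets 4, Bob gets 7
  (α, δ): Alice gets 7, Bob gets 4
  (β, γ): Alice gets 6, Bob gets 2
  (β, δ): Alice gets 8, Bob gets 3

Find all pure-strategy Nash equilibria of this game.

(β, δ)

(α, γ): Alice prefers β (6 > 4) — not an equilibrium.
(α, δ): Alice prefers β (8 > 7); Bob prefers γ (7 > 4) — not an equilibrium.
(β, γ): Bob prefers δ (3 > 2) — not an equilibrium.
(β, δ): Alice gets 8 ≥ 7 from α, and Bob gets 3 ≥ 2 from γ — Nash equilibrium.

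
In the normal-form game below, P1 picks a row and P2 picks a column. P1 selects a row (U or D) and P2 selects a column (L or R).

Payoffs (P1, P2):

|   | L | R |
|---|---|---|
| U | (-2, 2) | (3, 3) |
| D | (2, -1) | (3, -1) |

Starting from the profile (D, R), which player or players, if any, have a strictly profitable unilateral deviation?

Neither

P1 at (D, R) earns 3; deviating to U yields 3 — not better.
P2 earns -1; deviating to L yields -1 — not better.
Neither player can strictly improve; the profile is a Nash equilibrium.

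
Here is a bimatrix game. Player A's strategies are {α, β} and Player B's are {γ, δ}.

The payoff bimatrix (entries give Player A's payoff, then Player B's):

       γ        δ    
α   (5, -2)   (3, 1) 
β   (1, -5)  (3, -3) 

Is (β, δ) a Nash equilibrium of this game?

At (β, δ), Player A earns 3; switching to α would give 3, so Player A has no profitable deviation.
Player B earns -3; switching to γ would give -5, so Player B has no profitable deviation.
Neither player can gain by a unilateral deviation, so this profile is a Nash equilibrium.

Yes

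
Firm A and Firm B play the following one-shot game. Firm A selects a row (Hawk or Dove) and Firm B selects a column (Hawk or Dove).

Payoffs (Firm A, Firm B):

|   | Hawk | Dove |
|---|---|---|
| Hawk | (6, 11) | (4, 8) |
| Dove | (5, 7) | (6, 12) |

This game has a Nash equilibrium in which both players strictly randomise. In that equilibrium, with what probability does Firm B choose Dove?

1/3

Let y be the probability that Firm B plays Hawk. In a completely mixed equilibrium, Firm A must be indifferent between Hawk and Dove.
Firm A's expected payoff from Hawk is 6y + 4(1−y); from Dove it is 5y + 6(1−y).
Setting these equal: 2y + 4 = −y + 6, so y = 2/3.
Therefore Firm B plays Dove with probability 1 − 2/3 = 1/3.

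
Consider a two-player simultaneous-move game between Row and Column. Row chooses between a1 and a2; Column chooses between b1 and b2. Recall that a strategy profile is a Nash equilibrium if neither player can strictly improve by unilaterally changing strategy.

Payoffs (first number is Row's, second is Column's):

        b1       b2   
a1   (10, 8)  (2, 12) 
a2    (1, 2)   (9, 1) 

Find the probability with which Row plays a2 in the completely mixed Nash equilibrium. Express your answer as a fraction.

4/5

Let p be the probability that Row plays a1. In a completely mixed equilibrium, Column must be indifferent between b1 and b2.
Column's expected payoff from b1 is 8p + 2(1−p); from b2 it is 12p + (1−p).
Setting these equal: 6p + 2 = 11p + 1, so p = 1/5.
Therefore Row plays a2 with probability 1 − 1/5 = 4/5.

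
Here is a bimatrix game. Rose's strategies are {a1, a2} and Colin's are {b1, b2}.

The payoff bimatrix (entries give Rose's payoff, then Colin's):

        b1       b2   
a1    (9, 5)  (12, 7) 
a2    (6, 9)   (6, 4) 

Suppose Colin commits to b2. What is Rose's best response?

Against b2, Rose earns 12 from a1 and 6 from a2.
So a1 is the best response.

a1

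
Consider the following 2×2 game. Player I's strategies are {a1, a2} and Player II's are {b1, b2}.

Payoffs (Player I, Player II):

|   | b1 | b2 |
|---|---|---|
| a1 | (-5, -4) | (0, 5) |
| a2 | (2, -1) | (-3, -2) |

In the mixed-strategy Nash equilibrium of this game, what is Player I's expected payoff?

-3/2

First find q, the probability Player II plays b1, from Player I's indifference between a1 and a2: −5q = 2q − 3(1−q), giving q = 3/10.
Since Player I is indifferent in equilibrium, Player I's expected payoff equals the payoff from either row against (3/10, 7/10). Using a1: −5(3/10) = -3/2.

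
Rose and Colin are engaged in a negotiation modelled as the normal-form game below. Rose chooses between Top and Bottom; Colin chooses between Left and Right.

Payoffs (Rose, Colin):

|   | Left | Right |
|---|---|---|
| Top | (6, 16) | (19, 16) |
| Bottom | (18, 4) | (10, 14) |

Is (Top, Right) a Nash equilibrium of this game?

At (Top, Right), Rose earns 19; switching to Bottom would give 10, so Rose has no profitable deviation.
Colin earns 16; switching to Left would give 16, so Colin has no profitable deviation.
Neither player can gain by a unilateral deviation, so this profile is a Nash equilibrium.

Yes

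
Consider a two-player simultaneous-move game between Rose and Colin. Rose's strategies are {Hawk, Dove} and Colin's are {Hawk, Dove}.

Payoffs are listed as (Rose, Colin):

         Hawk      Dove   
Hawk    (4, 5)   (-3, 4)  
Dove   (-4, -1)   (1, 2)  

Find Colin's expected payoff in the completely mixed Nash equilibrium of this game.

7/2

First find x, the probability Rose plays Hawk, from Colin's indifference between Hawk and Dove: 5x − (1−x) = 4x + 2(1−x), giving x = 3/4.
Since Colin is indifferent in equilibrium, Colin's expected payoff equals the payoff from either column against (3/4, 1/4). Using Hawk: 5(3/4) − (1/4) = 7/2.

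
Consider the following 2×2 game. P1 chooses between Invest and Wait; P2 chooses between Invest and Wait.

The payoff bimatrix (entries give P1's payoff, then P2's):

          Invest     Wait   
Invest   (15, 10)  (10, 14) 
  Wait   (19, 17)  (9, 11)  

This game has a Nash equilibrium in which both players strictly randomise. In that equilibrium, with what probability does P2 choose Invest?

Let q be the probability that P2 plays Invest. In a completely mixed equilibrium, P1 must be indifferent between Invest and Wait.
P1's expected payoff from Invest is 15q + 10(1−q); from Wait it is 19q + 9(1−q).
Setting these equal: 5q + 10 = 10q + 9, so q = 1/5.

1/5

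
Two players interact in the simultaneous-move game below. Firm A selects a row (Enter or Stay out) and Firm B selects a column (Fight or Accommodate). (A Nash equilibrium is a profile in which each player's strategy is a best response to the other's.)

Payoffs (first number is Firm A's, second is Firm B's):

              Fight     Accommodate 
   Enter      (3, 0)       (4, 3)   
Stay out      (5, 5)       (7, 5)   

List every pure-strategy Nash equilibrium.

(Stay out, Fight) and (Stay out, Accommodate)

(Enter, Fight): Firm A prefers Stay out (5 > 3); Firm B prefers Accommodate (3 > 0) — not an equilibrium.
(Enter, Accommodate): Firm A prefers Stay out (7 > 4) — not an equilibrium.
(Stay out, Fight): Firm A gets 5 ≥ 3 from Enter, and Firm B gets 5 ≥ 5 from Accommodate — Nash equilibrium.
(Stay out, Accommodate): Firm A gets 7 ≥ 4 from Enter, and Firm B gets 5 ≥ 5 from Fight — Nash equilibrium.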